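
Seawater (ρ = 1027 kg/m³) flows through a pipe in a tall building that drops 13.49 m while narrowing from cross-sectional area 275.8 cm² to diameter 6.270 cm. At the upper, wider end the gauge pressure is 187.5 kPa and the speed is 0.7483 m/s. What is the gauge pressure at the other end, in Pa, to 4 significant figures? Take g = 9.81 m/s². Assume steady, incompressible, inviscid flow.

300800 Pa

By continuity, v₂ = v₁·A₁/A₂ = 0.7483·(275.8/30.88) = 6.684 m/s.
Applying Bernoulli between the two ends and solving for P₂: P₂ = P₁ + ½ρ(v₁² − v₂²) − ρgΔh.
P₂ = 187500 + ½·1027·(0.7483² − 6.684²) − 1027·9.81·(−13.49) = 187500 + (-22650) − (-135900) = 300800 Pa.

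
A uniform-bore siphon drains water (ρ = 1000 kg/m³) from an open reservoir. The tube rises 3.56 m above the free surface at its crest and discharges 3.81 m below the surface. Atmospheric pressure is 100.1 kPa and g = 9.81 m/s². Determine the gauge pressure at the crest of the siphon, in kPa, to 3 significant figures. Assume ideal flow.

P_gauge ≈ -72.3 kPa

The outlet speed comes from Torricelli: v = √(2g·3.81) = 8.65 m/s.
The bore is uniform, so the speed at the crest is the same v. Bernoulli surface→crest: P_atm = P_top + ½ρv² + ρg·h_top.
P_top = 100100 − ½·1000·8.65² − 1000·9.81·3.56 = 27800 Pa. So P_gauge = P_top − P_atm = -72300 Pa.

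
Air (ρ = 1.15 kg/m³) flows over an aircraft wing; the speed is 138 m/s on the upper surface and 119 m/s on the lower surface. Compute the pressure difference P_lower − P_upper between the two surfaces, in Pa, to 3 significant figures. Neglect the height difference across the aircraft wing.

ΔP ≈ 2810 Pa

The pressure is lower where the speed is higher: ΔP = ½ρ(v_up² − v_low²).
ΔP = ½·1.15·(138² − 119²) = 2810 Pa.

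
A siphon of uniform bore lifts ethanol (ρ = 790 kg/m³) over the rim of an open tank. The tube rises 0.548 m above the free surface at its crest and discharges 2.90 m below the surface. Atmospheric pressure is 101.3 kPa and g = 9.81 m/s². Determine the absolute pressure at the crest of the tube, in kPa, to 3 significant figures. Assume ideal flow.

P_top ≈ 74.6 kPa

The outlet speed comes from Torricelli: v = √(2g·2.90) = 7.54 m/s.
The bore is uniform, so the speed at the crest is the same v. Bernoulli surface→crest: P_atm = P_top + ½ρv² + ρg·h_top.
P_top = 101300 − ½·790·7.54² − 790·9.81·0.548 = 74600 Pa.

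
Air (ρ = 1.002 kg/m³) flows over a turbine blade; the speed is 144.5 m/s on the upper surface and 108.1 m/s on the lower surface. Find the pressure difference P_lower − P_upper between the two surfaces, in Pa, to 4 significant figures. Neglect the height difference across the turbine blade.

ΔP ≈ 4607 Pa

With negligible Δh, P + ½ρv² is constant, so P_low − P_up = ½ρ(v_up² − v_low²).
ΔP = ½·1.002·(144.5² − 108.1²) = 4607 Pa.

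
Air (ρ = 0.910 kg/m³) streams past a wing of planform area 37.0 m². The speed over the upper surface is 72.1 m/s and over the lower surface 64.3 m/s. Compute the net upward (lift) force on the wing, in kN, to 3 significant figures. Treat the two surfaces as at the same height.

With equal heights on the two surfaces, Bernoulli gives P_lower − P_upper = ½ρ(v_upper² − v_lower²).
ΔP = ½·0.910·(72.1² − 64.3²) = 484 Pa.
Lift = ΔP · A = 484 × 37.0 = 17900 N.

F ≈ 17.9 kN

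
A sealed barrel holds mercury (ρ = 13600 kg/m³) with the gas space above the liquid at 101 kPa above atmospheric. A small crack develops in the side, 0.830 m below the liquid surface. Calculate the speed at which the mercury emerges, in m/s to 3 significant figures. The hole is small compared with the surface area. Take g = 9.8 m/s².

v = 5.58 m/s

Take point 1 at the surface (v₁ ≈ 0) and point 2 at the hole (at atmospheric pressure). Bernoulli: P₁ + ρg h = P_atm + ½ρv₂².
With P₁ − P_atm = 101000 Pa, v₂ = √(2gh + 2ΔP/ρ) = √(2·9.8·0.830 + 2·101000/13600) = 5.58 m/s.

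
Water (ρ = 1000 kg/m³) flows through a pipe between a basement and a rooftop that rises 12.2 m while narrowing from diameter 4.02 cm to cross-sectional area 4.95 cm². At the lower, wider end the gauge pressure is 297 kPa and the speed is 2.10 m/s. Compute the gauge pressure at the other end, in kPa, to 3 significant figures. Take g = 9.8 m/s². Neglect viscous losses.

The volume flow rate is constant, so v₂ = (A₁/A₂)v₁ = (12.7/4.95)·2.10 = 5.38 m/s.
Applying Bernoulli between the two ends and solving for P₂: P₂ = P₁ + ½ρ(v₁² − v₂²) − ρgΔh.
P₂ = 297000 + ½·1000·(2.10² − 5.38²) − 1000·9.8·(+12.2) = 297000 + (-12300) − (120000) = 165000 Pa.

165 kPa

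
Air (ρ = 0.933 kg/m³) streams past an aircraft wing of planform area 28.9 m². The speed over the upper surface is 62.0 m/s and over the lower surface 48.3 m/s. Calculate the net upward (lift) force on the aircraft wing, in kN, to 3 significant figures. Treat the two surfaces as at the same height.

F ≈ 20.4 kN

From P + ½ρv² = const at equal height, P_low − P_up = ½ρ(v_up² − v_low²).
ΔP = ½·0.933·(62.0² − 48.3²) = 705 Pa.
Lift = ΔP · A = 705 × 28.9 = 20400 N.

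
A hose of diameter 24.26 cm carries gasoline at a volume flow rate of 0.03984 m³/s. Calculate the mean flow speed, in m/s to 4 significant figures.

Q = 0.03984 m³/s = 0.03984 m³/s.
v = Q/A = 0.03984 / 0.04622 = 0.8619 m/s.

v = 0.8619 m/s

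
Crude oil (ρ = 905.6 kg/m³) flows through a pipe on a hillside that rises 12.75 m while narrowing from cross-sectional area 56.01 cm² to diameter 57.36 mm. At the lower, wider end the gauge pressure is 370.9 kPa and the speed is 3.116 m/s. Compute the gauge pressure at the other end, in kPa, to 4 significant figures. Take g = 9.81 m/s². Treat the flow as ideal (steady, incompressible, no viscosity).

P₂ ≈ 241.4 kPa

Continuity gives A₁v₁ = A₂v₂, so v₂ = (56.01 cm²)/(25.84 cm²) × 3.116 m/s = 6.754 m/s.
Bernoulli: P₁ + ½ρv₁² + ρg h₁ = P₂ + ½ρv₂² + ρg h₂, so P₂ = P₁ + ½ρ(v₁² − v₂²) − ρg(h₂ − h₁).
P₂ = 370900 + ½·905.6·(3.116² − 6.754²) − 905.6·9.81·(+12.75) = 370900 + (-16260) − (113300) = 241400 Pa.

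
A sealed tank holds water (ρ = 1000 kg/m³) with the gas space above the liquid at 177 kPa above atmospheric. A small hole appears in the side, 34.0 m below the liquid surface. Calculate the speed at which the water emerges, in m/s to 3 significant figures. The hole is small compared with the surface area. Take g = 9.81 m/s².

Take point 1 at the surface (v₁ ≈ 0) and point 2 at the hole (at atmospheric pressure). Bernoulli: P₁ + ρg h = P_atm + ½ρv₂².
With P₁ − P_atm = 177000 Pa, v₂ = √(2gh + 2ΔP/ρ) = √(2·9.81·34.0 + 2·177000/1000) = 32.0 m/s.

v ≈ 32.0 m/s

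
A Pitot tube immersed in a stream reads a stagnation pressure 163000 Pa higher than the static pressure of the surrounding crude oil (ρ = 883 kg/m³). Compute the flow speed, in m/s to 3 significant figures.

v ≈ 19.2 m/s

At the stagnation point the flow is brought to rest, so Bernoulli gives P_stag − P_static = ½ρv².
v = √(2ΔP/ρ) = √(2·163000/883) = 19.2 m/s.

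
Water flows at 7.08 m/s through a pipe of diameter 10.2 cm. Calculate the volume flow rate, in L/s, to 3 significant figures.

57.9 L/s

Q = A·v = 0.00817 m² × 7.08 m/s = 0.0579 m³/s.
Converting: 0.0579 m³/s × 1000 = 57.9 L/s.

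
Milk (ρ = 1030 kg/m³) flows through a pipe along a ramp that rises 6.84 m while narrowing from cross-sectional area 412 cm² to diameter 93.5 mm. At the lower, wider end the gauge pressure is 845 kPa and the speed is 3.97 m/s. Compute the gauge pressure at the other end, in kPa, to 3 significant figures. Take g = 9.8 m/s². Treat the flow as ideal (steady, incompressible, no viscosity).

By continuity, v₂ = v₁·A₁/A₂ = 3.97·(412/68.7) = 23.8 m/s.
Applying Bernoulli between the two ends and solving for P₂: P₂ = P₁ + ½ρ(v₁² − v₂²) − ρgΔh.
P₂ = 845000 + ½·1030·(3.97² − 23.8²) − 1030·9.8·(+6.84) = 845000 + (-284000) − (69000) = 492000 Pa.

P₂ ≈ 492 kPa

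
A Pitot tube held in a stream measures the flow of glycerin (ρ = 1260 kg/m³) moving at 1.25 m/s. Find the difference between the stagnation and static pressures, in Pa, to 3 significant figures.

The dynamic pressure equals the rise in static pressure at the stagnation point: ΔP = ½ρv².
ΔP = ½·1260·1.25² = 984 Pa.

984 Pa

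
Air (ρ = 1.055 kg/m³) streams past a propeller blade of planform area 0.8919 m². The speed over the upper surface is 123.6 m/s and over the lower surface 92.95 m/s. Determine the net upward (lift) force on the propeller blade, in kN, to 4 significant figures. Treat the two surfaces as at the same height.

From P + ½ρv² = const at equal height, P_low − P_up = ½ρ(v_up² − v_low²).
ΔP = ½·1.055·(123.6² − 92.95²) = 3501 Pa.
Lift = ΔP · A = 3501 × 0.8919 = 3123 N.

3.123 kN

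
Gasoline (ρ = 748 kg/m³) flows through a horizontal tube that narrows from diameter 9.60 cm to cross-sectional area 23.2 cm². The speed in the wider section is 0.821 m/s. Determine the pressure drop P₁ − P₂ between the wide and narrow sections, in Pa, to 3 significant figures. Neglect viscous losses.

Continuity gives A₁v₁ = A₂v₂, so v₂ = (72.4 cm²)/(23.2 cm²) × 0.821 m/s = 2.56 m/s.
With no height change, Bernoulli's equation is P₁ + ½ρv₁² = P₂ + ½ρv₂².
P₁ − P₂ = ½·748·(2.56² − 0.821²) = ½·748·5.89 = 2200 Pa.

ΔP = 2200 Pa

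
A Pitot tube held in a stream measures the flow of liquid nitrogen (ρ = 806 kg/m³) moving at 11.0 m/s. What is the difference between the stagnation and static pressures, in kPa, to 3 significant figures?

ΔP = 48.8 kPa

The dynamic pressure equals the rise in static pressure at the stagnation point: ΔP = ½ρv².
ΔP = ½·806·11.0² = 48800 Pa.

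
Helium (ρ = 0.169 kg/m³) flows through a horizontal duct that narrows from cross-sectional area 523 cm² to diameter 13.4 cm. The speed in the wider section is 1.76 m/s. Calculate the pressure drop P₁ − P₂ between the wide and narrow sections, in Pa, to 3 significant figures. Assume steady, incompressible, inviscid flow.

Continuity gives A₁v₁ = A₂v₂, so v₂ = (523 cm²)/(141 cm²) × 1.76 m/s = 6.53 m/s.
The pipe is horizontal, so Bernoulli reduces to P₁ + ½ρv₁² = P₂ + ½ρv₂².
P₁ − P₂ = ½·0.169·(6.53² − 1.76²) = ½·0.169·39.5 = 3.34 Pa.

3.34 Pa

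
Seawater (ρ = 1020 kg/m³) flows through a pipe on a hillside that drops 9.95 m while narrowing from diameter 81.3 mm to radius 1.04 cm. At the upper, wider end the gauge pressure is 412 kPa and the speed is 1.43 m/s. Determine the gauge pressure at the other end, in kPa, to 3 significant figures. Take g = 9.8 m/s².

269 kPa

By continuity, v₂ = v₁·A₁/A₂ = 1.43·(51.9/3.40) = 21.8 m/s.
Applying Bernoulli between the two ends and solving for P₂: P₂ = P₁ + ½ρ(v₁² − v₂²) − ρgΔh.
P₂ = 412000 + ½·1020·(1.43² − 21.8²) − 1020·9.8·(−9.95) = 412000 + (-242000) − (-99500) = 269000 Pa.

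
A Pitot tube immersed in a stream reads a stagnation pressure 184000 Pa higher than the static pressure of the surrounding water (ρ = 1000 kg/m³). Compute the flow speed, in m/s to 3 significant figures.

At the stagnation point the flow is brought to rest, so Bernoulli gives P_stag − P_static = ½ρv².
v = √(2ΔP/ρ) = √(2·184000/1000) = 19.2 m/s.

19.2 m/s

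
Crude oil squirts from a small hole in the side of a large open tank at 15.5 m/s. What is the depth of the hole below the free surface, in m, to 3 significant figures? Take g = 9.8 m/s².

Torricelli: v = √(2gh), so h = v²/(2g).
h = 15.5²/(2·9.8) = 240/19.60 = 12.3 m.

h ≈ 12.3 m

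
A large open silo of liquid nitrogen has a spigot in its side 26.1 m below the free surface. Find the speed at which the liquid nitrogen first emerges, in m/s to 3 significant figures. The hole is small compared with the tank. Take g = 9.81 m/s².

With the surface at rest and both surface and jet at atmospheric pressure, Bernoulli gives ρg h = ½ρv², so v = √(2gh) = √(2·9.81·26.1) = 22.6 m/s.

v ≈ 22.6 m/s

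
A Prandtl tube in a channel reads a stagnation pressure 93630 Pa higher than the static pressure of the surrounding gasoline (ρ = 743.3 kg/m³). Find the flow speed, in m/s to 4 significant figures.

v ≈ 15.87 m/s

Bernoulli between the free stream and the stagnation point: ½ρv² = P_stag − P_static.
v = √(2ΔP/ρ) = √(2·93630/743.3) = 15.87 m/s.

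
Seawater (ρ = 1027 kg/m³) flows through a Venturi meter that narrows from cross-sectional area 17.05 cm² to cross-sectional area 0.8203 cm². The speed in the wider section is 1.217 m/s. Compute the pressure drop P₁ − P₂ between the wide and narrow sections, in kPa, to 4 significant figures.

ΔP = 327.8 kPa

Mass conservation (A₁v₁ = A₂v₂) gives v₂ = 1.217 × 17.05/0.8203 = 25.30 m/s.
With no height change, Bernoulli's equation is P₁ + ½ρv₁² = P₂ + ½ρv₂².
P₁ − P₂ = ½·1027·(25.30² − 1.217²) = ½·1027·638.4 = 327800 Pa.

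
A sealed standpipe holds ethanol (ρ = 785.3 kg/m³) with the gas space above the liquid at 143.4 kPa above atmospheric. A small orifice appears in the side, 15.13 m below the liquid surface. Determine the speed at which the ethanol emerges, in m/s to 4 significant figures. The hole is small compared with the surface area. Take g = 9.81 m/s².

Take point 1 at the surface (v₁ ≈ 0) and point 2 at the hole (at atmospheric pressure). Bernoulli: P₁ + ρg h = P_atm + ½ρv₂².
With P₁ − P_atm = 143400 Pa, v₂ = √(2gh + 2ΔP/ρ) = √(2·9.81·15.13 + 2·143400/785.3) = 25.73 m/s.

v ≈ 25.73 m/s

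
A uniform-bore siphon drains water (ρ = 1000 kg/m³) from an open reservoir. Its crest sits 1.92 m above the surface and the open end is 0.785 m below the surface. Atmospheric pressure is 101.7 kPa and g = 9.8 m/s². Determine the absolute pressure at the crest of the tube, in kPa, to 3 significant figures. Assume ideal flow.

From the surface to the outlet (both open to atmosphere, surface at rest): v = √(2g·h_out) = √(2·9.8·0.785) = 3.92 m/s.
Continuity keeps v the same throughout the tube; from surface to crest, P_atm + 0 = P_top + ½ρv² + ρg·h_top.
P_top = 101700 − ½·1000·3.92² − 1000·9.8·1.92 = 75200 Pa.

P_top ≈ 75.2 kPa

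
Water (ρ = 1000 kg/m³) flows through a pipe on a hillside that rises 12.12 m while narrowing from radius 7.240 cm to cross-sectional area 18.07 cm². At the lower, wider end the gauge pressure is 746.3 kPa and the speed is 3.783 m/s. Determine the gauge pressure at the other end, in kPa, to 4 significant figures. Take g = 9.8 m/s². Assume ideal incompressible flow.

P₂ = 40.41 kPa

Continuity gives A₁v₁ = A₂v₂, so v₂ = (164.7 cm²)/(18.07 cm²) × 3.783 m/s = 34.48 m/s.
Bernoulli: P₁ + ½ρv₁² + ρg h₁ = P₂ + ½ρv₂² + ρg h₂, so P₂ = P₁ + ½ρ(v₁² − v₂²) − ρg(h₂ − h₁).
P₂ = 746300 + ½·1000·(3.783² − 34.48²) − 1000·9.8·(+12.12) = 746300 + (-587100) − (118800) = 40410 Pa.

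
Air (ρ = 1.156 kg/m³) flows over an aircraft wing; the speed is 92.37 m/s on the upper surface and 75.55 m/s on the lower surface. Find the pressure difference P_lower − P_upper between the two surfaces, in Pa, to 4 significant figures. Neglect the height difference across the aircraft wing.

1633 Pa

The pressure is lower where the speed is higher: ΔP = ½ρ(v_up² − v_low²).
ΔP = ½·1.156·(92.37² − 75.55²) = 1633 Pa.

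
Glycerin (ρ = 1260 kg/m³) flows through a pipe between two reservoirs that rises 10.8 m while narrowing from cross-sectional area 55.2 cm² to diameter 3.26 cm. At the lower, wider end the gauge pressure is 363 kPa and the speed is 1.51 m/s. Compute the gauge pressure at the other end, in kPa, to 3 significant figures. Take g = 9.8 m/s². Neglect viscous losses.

P₂ = 168 kPa

Mass conservation (A₁v₁ = A₂v₂) gives v₂ = 1.51 × 55.2/8.35 = 9.99 m/s.
Bernoulli: P₁ + ½ρv₁² + ρg h₁ = P₂ + ½ρv₂² + ρg h₂, so P₂ = P₁ + ½ρ(v₁² − v₂²) − ρg(h₂ − h₁).
P₂ = 363000 + ½·1260·(1.51² − 9.99²) − 1260·9.8·(+10.8) = 363000 + (-61400) − (133000) = 168000 Pa.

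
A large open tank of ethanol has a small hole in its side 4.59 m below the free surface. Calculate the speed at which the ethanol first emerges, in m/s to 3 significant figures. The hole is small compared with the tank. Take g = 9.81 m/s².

v ≈ 9.49 m/s

Bernoulli from surface to hole (P equal, v_surface ≈ 0): v = √(2gh) = √(2×9.81×4.59) = 9.49 m/s.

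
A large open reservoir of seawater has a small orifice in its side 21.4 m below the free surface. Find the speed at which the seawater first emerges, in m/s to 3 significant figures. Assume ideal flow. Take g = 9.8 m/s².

Bernoulli from surface to hole (P equal, v_surface ≈ 0): v = √(2gh) = √(2×9.8×21.4) = 20.5 m/s.

20.5 m/s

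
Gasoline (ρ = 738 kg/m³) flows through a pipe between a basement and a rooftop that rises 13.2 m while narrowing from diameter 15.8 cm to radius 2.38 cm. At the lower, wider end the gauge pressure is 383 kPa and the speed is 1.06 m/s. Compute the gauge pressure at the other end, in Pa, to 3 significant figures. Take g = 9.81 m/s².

By continuity, v₂ = v₁·A₁/A₂ = 1.06·(196/17.8) = 11.7 m/s.
Bernoulli: P₁ + ½ρv₁² + ρg h₁ = P₂ + ½ρv₂² + ρg h₂, so P₂ = P₁ + ½ρ(v₁² − v₂²) − ρg(h₂ − h₁).
P₂ = 383000 + ½·738·(1.06² − 11.7²) − 738·9.81·(+13.2) = 383000 + (-49900) − (95600) = 238000 Pa.

P₂ ≈ 238000 Pa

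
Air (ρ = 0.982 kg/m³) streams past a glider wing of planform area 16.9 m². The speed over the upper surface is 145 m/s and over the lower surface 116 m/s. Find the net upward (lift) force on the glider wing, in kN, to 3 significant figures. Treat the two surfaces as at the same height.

F = 62.8 kN

From P + ½ρv² = const at equal height, P_low − P_up = ½ρ(v_up² − v_low²).
ΔP = ½·0.982·(145² − 116²) = 3720 Pa.
Lift = ΔP · A = 3720 × 16.9 = 62800 N.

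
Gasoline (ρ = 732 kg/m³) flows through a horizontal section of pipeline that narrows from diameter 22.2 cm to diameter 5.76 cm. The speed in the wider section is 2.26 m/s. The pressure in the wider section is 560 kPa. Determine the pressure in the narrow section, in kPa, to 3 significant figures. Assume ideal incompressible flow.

The volume flow rate is constant, so v₂ = (A₁/A₂)v₁ = (387/26.1)·2.26 = 33.6 m/s.
Along the horizontal streamline, P + ½ρv² is constant.
P₂ = P₁ − ½ρ(v₂² − v₁²) = 560000 − ½·732·(33.6² − 2.26²) = 560000 − 411000 = 149000 Pa.

P₂ ≈ 149 kPa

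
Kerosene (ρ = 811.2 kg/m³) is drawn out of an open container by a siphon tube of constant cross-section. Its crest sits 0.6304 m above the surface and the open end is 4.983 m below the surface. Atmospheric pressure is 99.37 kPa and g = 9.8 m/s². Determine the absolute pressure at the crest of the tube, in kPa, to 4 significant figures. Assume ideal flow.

P_top ≈ 54.74 kPa

Bernoulli surface→outlet gives ½v² = g·h_out, so v = √(2·9.8·4.983) = 9.883 m/s.
Continuity keeps v the same throughout the tube; from surface to crest, P_atm + 0 = P_top + ½ρv² + ρg·h_top.
P_top = 99370 − ½·811.2·9.883² − 811.2·9.8·0.6304 = 54740 Pa.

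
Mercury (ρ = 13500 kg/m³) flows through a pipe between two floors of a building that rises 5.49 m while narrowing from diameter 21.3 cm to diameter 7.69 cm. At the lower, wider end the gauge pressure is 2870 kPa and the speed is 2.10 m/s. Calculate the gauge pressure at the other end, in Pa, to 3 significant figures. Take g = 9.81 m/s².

Continuity gives A₁v₁ = A₂v₂, so v₂ = (356 cm²)/(46.4 cm²) × 2.10 m/s = 16.1 m/s.
Energy conservation along the streamline gives P₂ = P₁ − ½ρ(v₂² − v₁²) − ρg(h₂ − h₁).
P₂ = 2870000 + ½·13500·(2.10² − 16.1²) − 13500·9.81·(+5.49) = 2870000 + (-1720000) − (727000) = 421000 Pa.

P₂ = 421000 Pa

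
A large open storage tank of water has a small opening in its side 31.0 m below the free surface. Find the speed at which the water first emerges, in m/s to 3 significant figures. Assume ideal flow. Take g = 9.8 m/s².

v ≈ 24.6 m/s

With the surface at rest and both surface and jet at atmospheric pressure, Bernoulli gives ρg h = ½ρv², so v = √(2gh) = √(2·9.8·31.0) = 24.6 m/s.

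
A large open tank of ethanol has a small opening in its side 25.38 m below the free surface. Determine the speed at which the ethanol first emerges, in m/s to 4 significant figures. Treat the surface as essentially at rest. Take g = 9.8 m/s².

22.30 m/s

The surface is effectively still and both ends are open, so ½v² = gh and v = √(2·9.8·25.38) = 22.30 m/s.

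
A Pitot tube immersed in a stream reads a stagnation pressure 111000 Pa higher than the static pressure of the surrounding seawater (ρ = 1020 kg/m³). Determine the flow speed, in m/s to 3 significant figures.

The dynamic pressure equals the rise in static pressure at the stagnation point: ΔP = ½ρv².
v = √(2ΔP/ρ) = √(2·111000/1020) = 14.8 m/s.

v ≈ 14.8 m/s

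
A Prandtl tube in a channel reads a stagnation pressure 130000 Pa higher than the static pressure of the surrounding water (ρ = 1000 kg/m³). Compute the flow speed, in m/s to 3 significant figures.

16.1 m/s

The dynamic pressure equals the rise in static pressure at the stagnation point: ΔP = ½ρv².
v = √(2ΔP/ρ) = √(2·130000/1000) = 16.1 m/s.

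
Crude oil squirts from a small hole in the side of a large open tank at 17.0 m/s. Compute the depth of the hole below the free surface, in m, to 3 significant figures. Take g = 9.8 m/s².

Torricelli: v = √(2gh), so h = v²/(2g).
h = 17.0²/(2·9.8) = 289/19.60 = 14.7 m.

h = 14.7 m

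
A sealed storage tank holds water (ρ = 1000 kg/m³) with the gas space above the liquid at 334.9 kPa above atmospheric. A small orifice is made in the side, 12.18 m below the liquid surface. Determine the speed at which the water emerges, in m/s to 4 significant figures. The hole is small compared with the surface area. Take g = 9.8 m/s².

Take point 1 at the surface (v₁ ≈ 0) and point 2 at the hole (at atmospheric pressure). Bernoulli: P₁ + ρg h = P_atm + ½ρv₂².
With P₁ − P_atm = 334900 Pa, v₂ = √(2gh + 2ΔP/ρ) = √(2·9.8·12.18 + 2·334900/1000) = 30.14 m/s.

v = 30.14 m/s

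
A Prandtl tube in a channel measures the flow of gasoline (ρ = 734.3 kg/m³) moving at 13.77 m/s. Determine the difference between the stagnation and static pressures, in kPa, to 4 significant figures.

At the stagnation point the flow is brought to rest, so Bernoulli gives P_stag − P_static = ½ρv².
ΔP = ½·734.3·13.77² = 69620 Pa.

ΔP ≈ 69.62 kPa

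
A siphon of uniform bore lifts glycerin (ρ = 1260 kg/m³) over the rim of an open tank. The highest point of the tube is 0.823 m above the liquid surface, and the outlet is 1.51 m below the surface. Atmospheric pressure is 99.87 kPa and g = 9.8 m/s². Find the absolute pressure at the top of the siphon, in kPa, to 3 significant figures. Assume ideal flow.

Bernoulli surface→outlet gives ½v² = g·h_out, so v = √(2·9.8·1.51) = 5.44 m/s.
With constant cross-section the crest speed equals v; applying Bernoulli from the surface up to the crest, P_top = P_atm − ½ρv² − ρg·h_top.
P_top = 99870 − ½·1260·5.44² − 1260·9.8·0.823 = 71100 Pa.

P_top = 71.1 kPa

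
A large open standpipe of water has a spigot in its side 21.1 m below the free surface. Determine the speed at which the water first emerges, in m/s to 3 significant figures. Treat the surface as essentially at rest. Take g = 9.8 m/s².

Bernoulli from surface to hole (P equal, v_surface ≈ 0): v = √(2gh) = √(2×9.8×21.1) = 20.3 m/s.

v ≈ 20.3 m/s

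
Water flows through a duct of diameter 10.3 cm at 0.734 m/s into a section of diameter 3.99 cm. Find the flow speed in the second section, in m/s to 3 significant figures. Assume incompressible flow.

Mass conservation (A₁v₁ = A₂v₂) gives v₂ = 0.734 × 83.3/12.5 = 4.89 m/s.

v₂ ≈ 4.89 m/s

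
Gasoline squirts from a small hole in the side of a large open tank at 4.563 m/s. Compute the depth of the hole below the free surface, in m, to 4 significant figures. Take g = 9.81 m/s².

h ≈ 1.061 m

Torricelli: v = √(2gh), so h = v²/(2g).
h = 4.563²/(2·9.81) = 20.82/19.62 = 1.061 m.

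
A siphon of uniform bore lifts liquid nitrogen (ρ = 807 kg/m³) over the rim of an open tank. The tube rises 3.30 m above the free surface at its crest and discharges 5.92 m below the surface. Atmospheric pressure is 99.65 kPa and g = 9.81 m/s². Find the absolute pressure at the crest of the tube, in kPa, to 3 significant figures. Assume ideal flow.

The outlet speed comes from Torricelli: v = √(2g·5.92) = 10.8 m/s.
With constant cross-section the crest speed equals v; applying Bernoulli from the surface up to the crest, P_top = P_atm − ½ρv² − ρg·h_top.
P_top = 99650 − ½·807·10.8² − 807·9.81·3.30 = 26700 Pa.

P_top ≈ 26.7 kPa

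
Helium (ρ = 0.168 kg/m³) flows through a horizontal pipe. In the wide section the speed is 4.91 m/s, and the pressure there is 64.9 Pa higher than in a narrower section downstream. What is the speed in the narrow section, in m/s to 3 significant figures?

With h₁ = h₂, rearranging Bernoulli gives v₂ = √(v₁² + 2ΔP/ρ).
v₂ = √(4.91² + 2·64.9/0.168) = √(24.1 + 773) = 28.2 m/s.

v₂ ≈ 28.2 m/s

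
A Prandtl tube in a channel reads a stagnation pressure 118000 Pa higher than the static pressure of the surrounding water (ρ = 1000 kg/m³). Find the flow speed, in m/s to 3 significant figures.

At the stagnation point the flow is brought to rest, so Bernoulli gives P_stag − P_static = ½ρv².
v = √(2ΔP/ρ) = √(2·118000/1000) = 15.4 m/s.

v = 15.4 m/s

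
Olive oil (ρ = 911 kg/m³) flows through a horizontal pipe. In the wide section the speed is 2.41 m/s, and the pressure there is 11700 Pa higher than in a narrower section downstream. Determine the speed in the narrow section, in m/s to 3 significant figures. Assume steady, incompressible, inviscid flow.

v₂ ≈ 5.61 m/s

With h₁ = h₂, rearranging Bernoulli gives v₂ = √(v₁² + 2ΔP/ρ).
v₂ = √(2.41² + 2·11700/911) = √(5.81 + 25.7) = 5.61 m/s.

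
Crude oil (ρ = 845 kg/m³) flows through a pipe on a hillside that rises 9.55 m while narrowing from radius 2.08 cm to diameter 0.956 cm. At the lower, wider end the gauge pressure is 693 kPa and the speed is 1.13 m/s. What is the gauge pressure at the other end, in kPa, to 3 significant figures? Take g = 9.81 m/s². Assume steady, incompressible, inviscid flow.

P₂ ≈ 421 kPa

Continuity gives A₁v₁ = A₂v₂, so v₂ = (13.6 cm²)/(0.718 cm²) × 1.13 m/s = 21.4 m/s.
Bernoulli: P₁ + ½ρv₁² + ρg h₁ = P₂ + ½ρv₂² + ρg h₂, so P₂ = P₁ + ½ρ(v₁² − v₂²) − ρg(h₂ − h₁).
P₂ = 693000 + ½·845·(1.13² − 21.4²) − 845·9.81·(+9.55) = 693000 + (-193000) − (79200) = 421000 Pa.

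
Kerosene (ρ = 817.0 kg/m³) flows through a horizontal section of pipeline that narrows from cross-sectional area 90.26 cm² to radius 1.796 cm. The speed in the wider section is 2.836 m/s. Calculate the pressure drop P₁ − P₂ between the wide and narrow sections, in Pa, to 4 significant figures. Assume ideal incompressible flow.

ΔP ≈ 257400 Pa

Continuity gives A₁v₁ = A₂v₂, so v₂ = (90.26 cm²)/(10.13 cm²) × 2.836 m/s = 25.26 m/s.
Along the horizontal streamline, P + ½ρv² is constant.
P₁ − P₂ = ½·817.0·(25.26² − 2.836²) = ½·817.0·630.0 = 257400 Pa.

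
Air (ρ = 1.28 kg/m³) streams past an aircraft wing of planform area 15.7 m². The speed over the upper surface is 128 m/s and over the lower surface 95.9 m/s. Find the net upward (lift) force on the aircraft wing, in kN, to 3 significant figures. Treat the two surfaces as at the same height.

With equal heights on the two surfaces, Bernoulli gives P_lower − P_upper = ½ρ(v_upper² − v_lower²).
ΔP = ½·1.28·(128² − 95.9²) = 4600 Pa.
Lift = ΔP · A = 4600 × 15.7 = 72200 N.

72.2 kN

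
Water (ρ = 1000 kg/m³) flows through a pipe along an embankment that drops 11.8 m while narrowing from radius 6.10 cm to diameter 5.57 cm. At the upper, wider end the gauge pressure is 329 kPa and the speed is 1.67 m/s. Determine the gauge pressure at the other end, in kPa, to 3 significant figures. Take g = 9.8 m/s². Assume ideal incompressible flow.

P₂ ≈ 414 kPa

Mass conservation (A₁v₁ = A₂v₂) gives v₂ = 1.67 × 117/24.4 = 8.01 m/s.
Energy conservation along the streamline gives P₂ = P₁ − ½ρ(v₂² − v₁²) − ρg(h₂ − h₁).
P₂ = 329000 + ½·1000·(1.67² − 8.01²) − 1000·9.8·(−11.8) = 329000 + (-30700) − (-116000) = 414000 Pa.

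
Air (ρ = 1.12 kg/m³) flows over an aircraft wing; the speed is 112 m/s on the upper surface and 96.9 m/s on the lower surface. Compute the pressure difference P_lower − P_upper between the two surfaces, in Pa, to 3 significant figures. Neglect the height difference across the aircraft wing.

Bernoulli (same height): P_lower − P_upper = ½ρ(v_upper² − v_lower²).
ΔP = ½·1.12·(112² − 96.9²) = 1770 Pa.

1770 Pa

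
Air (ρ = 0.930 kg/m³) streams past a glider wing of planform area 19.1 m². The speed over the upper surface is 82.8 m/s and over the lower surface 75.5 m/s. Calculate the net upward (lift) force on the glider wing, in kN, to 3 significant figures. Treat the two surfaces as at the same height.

F = 10.3 kN

The faster flow above has the lower pressure; Bernoulli (same height) gives ΔP = ½ρ(v_up² − v_low²).
ΔP = ½·0.930·(82.8² − 75.5²) = 537 Pa.
Lift = ΔP · A = 537 × 19.1 = 10300 N.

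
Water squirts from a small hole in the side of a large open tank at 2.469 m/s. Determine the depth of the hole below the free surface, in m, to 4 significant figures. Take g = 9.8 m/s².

Inverting v = √(2gh) gives h = v² / 2g.
h = 2.469²/(2·9.8) = 6.096/19.60 = 0.3110 m.

h ≈ 0.3110 m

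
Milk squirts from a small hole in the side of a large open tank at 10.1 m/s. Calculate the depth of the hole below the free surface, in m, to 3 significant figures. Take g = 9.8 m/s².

h = 5.20 m

Inverting v = √(2gh) gives h = v² / 2g.
h = 10.1²/(2·9.8) = 102/19.60 = 5.20 m.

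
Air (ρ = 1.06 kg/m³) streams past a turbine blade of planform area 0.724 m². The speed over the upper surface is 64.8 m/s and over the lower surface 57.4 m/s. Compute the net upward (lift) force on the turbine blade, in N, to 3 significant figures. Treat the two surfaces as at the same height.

F ≈ 347 N

The faster flow above has the lower pressure; Bernoulli (same height) gives ΔP = ½ρ(v_up² − v_low²).
ΔP = ½·1.06·(64.8² − 57.4²) = 479 Pa.
Lift = ΔP · A = 479 × 0.724 = 347 N.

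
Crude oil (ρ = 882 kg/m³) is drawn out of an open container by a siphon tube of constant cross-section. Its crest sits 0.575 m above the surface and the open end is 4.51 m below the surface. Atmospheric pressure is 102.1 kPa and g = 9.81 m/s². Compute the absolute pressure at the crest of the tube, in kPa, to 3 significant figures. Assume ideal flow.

P_top = 58.1 kPa

Bernoulli surface→outlet gives ½v² = g·h_out, so v = √(2·9.81·4.51) = 9.41 m/s.
The bore is uniform, so the speed at the crest is the same v. Bernoulli surface→crest: P_atm = P_top + ½ρv² + ρg·h_top.
P_top = 102100 − ½·882·9.41² − 882·9.81·0.575 = 58100 Pa.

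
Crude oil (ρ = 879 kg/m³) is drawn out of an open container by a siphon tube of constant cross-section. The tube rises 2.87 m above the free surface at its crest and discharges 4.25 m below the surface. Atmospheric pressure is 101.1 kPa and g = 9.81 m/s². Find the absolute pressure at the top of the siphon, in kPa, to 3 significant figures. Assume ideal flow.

The outlet speed comes from Torricelli: v = √(2g·4.25) = 9.13 m/s.
With constant cross-section the crest speed equals v; applying Bernoulli from the surface up to the crest, P_top = P_atm − ½ρv² − ρg·h_top.
P_top = 101100 − ½·879·9.13² − 879·9.81·2.87 = 39700 Pa.

39.7 kPa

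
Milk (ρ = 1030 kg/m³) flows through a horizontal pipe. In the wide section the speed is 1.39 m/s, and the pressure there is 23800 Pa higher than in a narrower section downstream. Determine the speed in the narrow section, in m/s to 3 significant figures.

v₂ ≈ 6.94 m/s

Along the level pipe P + ½ρv² is conserved, hence v₂² = v₁² + 2(P₁ − P₂)/ρ.
v₂ = √(1.39² + 2·23800/1030) = √(1.93 + 46.2) = 6.94 m/s.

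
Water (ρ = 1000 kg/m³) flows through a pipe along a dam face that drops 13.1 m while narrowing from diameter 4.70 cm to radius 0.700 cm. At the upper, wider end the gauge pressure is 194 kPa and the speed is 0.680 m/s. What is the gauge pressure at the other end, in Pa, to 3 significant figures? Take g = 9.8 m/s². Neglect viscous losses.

The volume flow rate is constant, so v₂ = (A₁/A₂)v₁ = (17.3/1.54)·0.680 = 7.66 m/s.
Energy conservation along the streamline gives P₂ = P₁ − ½ρ(v₂² − v₁²) − ρg(h₂ − h₁).
P₂ = 194000 + ½·1000·(0.680² − 7.66²) − 1000·9.8·(−13.1) = 194000 + (-29100) − (-128000) = 293000 Pa.

P₂ = 293000 Pa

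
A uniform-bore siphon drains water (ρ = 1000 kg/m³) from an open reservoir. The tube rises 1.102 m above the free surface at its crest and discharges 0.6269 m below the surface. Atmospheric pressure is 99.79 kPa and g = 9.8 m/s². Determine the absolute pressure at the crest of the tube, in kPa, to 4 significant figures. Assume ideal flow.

Bernoulli surface→outlet gives ½v² = g·h_out, so v = √(2·9.8·0.6269) = 3.505 m/s.
With constant cross-section the crest speed equals v; applying Bernoulli from the surface up to the crest, P_top = P_atm − ½ρv² − ρg·h_top.
P_top = 99790 − ½·1000·3.505² − 1000·9.8·1.102 = 82850 Pa.

P_top ≈ 82.85 kPa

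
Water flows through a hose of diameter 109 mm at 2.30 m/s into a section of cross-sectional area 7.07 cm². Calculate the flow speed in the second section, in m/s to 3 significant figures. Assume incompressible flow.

By continuity, v₂ = v₁·A₁/A₂ = 2.30·(93.3/7.07) = 30.4 m/s.

v₂ ≈ 30.4 m/s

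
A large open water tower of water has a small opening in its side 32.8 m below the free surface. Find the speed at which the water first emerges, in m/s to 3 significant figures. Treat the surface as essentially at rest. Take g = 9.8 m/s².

Torricelli's result v = √(2gh) gives v = √(2·9.8·32.8) = 25.4 m/s.

v ≈ 25.4 m/s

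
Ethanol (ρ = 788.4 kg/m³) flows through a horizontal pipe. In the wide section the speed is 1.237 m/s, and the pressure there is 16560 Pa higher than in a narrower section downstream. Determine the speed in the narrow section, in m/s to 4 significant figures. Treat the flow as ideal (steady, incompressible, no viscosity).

v₂ ≈ 6.598 m/s

Along the level pipe P + ½ρv² is conserved, hence v₂² = v₁² + 2(P₁ − P₂)/ρ.
v₂ = √(1.237² + 2·16560/788.4) = √(1.530 + 42.01) = 6.598 m/s.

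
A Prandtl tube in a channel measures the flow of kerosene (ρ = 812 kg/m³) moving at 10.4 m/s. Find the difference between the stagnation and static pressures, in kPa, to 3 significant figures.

The dynamic pressure equals the rise in static pressure at the stagnation point: ΔP = ½ρv².
ΔP = ½·812·10.4² = 43900 Pa.

ΔP = 43.9 kPa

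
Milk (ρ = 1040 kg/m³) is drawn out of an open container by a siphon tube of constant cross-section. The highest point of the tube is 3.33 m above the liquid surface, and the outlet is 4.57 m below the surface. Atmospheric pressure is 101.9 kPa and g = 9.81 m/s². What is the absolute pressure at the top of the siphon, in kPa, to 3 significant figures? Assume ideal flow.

From the surface to the outlet (both open to atmosphere, surface at rest): v = √(2g·h_out) = √(2·9.81·4.57) = 9.47 m/s.
Continuity keeps v the same throughout the tube; from surface to crest, P_atm + 0 = P_top + ½ρv² + ρg·h_top.
P_top = 101900 − ½·1040·9.47² − 1040·9.81·3.33 = 21300 Pa.

P_top ≈ 21.3 kPa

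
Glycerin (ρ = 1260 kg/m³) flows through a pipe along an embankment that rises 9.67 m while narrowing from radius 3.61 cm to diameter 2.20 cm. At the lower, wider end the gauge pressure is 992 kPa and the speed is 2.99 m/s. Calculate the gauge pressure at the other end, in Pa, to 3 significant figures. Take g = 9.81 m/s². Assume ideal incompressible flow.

P₂ ≈ 225000 Pa

By continuity, v₂ = v₁·A₁/A₂ = 2.99·(40.9/3.80) = 32.2 m/s.
Applying Bernoulli between the two ends and solving for P₂: P₂ = P₁ + ½ρ(v₁² − v₂²) − ρgΔh.
P₂ = 992000 + ½·1260·(2.99² − 32.2²) − 1260·9.81·(+9.67) = 992000 + (-648000) − (120000) = 225000 Pa.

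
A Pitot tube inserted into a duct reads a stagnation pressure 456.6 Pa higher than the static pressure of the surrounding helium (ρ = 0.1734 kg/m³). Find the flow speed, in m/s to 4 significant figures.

v = 72.57 m/s

Bernoulli between the free stream and the stagnation point: ½ρv² = P_stag − P_static.
v = √(2ΔP/ρ) = √(2·456.6/0.1734) = 72.57 m/s.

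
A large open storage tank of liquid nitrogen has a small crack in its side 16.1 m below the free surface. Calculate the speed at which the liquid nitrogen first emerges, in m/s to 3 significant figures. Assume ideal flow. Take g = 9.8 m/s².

Bernoulli from surface to hole (P equal, v_surface ≈ 0): v = √(2gh) = √(2×9.8×16.1) = 17.8 m/s.

v ≈ 17.8 m/s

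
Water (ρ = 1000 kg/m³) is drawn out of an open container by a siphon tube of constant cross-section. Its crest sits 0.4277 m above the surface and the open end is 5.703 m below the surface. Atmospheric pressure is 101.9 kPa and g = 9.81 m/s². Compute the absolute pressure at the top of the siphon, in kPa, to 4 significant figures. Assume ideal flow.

From the surface to the outlet (both open to atmosphere, surface at rest): v = √(2g·h_out) = √(2·9.81·5.703) = 10.58 m/s.
Continuity keeps v the same throughout the tube; from surface to crest, P_atm + 0 = P_top + ½ρv² + ρg·h_top.
P_top = 101900 − ½·1000·10.58² − 1000·9.81·0.4277 = 41760 Pa.

41.76 kPa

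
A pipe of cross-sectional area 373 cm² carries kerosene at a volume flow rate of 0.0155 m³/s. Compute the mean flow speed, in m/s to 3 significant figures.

v = 0.416 m/s

Q = 0.0155 m³/s = 0.0155 m³/s.
v = Q/A = 0.0155 / 0.0373 = 0.416 m/s.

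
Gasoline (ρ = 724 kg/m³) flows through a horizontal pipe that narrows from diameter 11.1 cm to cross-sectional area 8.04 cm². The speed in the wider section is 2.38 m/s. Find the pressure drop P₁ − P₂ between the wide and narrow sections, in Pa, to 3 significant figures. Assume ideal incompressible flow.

Mass conservation (A₁v₁ = A₂v₂) gives v₂ = 2.38 × 96.8/8.04 = 28.6 m/s.
Bernoulli (h₁ = h₂): P₁ − P₂ = ½ρ(v₂² − v₁²).
P₁ − P₂ = ½·724·(28.6² − 2.38²) = ½·724·815 = 295000 Pa.

295000 Pa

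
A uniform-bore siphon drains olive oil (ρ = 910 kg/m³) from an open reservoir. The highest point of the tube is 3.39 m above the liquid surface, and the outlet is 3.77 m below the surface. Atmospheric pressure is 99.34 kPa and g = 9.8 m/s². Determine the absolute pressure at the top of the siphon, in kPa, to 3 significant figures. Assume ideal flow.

P_top = 35.5 kPa

Bernoulli surface→outlet gives ½v² = g·h_out, so v = √(2·9.8·3.77) = 8.60 m/s.
With constant cross-section the crest speed equals v; applying Bernoulli from the surface up to the crest, P_top = P_atm − ½ρv² − ρg·h_top.
P_top = 99340 − ½·910·8.60² − 910·9.8·3.39 = 35500 Pa.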